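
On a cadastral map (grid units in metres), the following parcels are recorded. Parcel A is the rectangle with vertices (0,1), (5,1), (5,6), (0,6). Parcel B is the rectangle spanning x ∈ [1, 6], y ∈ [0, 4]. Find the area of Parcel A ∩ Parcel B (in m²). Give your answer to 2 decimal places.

12.00

|Parcel A∩Parcel B|: x∈[1,5], y∈[1,4] → 4·3 = 12.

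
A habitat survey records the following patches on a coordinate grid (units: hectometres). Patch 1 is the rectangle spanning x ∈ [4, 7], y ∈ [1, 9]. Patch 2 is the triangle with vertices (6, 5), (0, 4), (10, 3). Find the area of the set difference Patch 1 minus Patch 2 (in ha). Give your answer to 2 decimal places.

19.93

|Patch 1| = 24, |Patch 1∩Patch 2| = 4.0667.
|Patch 1 ∖ Patch 2| = |Patch 1| − |Patch 1∩Patch 2| = 24 − 4.0667 = 19.93.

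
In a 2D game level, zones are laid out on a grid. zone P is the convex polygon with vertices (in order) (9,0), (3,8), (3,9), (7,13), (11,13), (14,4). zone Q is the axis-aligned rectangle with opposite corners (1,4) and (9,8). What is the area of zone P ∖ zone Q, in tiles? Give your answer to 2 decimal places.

|zone P| = 87.5, |zone P∩zone Q| = 18.
|zone P ∖ zone Q| = |zone P| − |zone P∩zone Q| = 87.5 − 18 = 69.50.

69.50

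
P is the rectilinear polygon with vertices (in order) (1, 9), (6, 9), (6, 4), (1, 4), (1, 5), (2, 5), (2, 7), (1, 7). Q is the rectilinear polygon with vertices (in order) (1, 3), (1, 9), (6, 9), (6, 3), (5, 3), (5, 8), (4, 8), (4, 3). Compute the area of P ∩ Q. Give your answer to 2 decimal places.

19.00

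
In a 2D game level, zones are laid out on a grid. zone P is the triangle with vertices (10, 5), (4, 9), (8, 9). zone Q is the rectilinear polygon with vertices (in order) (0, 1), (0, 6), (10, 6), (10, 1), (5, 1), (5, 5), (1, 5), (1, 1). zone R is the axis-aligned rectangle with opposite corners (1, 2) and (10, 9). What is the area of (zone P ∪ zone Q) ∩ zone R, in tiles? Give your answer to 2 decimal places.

|zone P ∪ zone Q| = 41.5.
|(zone P ∪ zone Q) ∩ zone R| = 31.50.

31.50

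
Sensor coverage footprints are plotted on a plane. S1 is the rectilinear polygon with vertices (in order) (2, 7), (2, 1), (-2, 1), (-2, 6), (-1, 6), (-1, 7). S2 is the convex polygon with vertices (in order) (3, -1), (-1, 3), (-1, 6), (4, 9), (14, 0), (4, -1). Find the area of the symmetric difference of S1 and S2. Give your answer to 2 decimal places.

|S1| = 23, |S2| = 84.5, |S1∩S2| = 15.1667.
|S1 △ S2| = |S1| + |S2| − 2·|S1∩S2| = 23 + 84.5 − 30.3333 = 77.17.

77.17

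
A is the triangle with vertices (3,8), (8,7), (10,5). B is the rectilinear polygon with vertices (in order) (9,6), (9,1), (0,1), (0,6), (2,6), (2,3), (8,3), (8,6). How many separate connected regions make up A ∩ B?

A ∩ B is a single connected region.

1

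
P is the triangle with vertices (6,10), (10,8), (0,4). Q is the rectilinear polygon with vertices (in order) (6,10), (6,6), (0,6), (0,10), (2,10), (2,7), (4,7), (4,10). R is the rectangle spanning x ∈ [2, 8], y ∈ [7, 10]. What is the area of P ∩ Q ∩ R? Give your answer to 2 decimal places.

4.00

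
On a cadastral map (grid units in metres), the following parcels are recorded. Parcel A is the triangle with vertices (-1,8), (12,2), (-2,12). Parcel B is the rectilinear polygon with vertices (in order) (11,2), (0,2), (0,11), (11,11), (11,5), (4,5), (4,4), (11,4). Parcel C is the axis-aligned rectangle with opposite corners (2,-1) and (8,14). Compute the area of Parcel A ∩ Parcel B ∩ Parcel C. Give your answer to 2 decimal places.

9.21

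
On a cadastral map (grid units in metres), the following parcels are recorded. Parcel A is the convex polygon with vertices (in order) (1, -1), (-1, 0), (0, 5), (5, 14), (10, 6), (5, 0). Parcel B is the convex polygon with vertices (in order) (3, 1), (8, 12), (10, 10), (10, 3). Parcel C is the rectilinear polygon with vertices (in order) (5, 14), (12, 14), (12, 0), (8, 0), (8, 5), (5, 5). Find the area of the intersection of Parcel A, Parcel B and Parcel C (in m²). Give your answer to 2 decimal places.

The intersection is the polygon with vertices (8,3.6), (8,5), (5,5), (5,5.4), (7.263,10.379), (10,6).
By the shoelace formula its area is 15.67.

15.67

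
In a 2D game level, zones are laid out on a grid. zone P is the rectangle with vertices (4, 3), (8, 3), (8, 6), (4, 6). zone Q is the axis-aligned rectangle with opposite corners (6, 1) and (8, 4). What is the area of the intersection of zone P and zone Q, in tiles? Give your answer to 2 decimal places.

|zone P∩zone Q|: x∈[6,8], y∈[3,4] → 2·1 = 2.

2.00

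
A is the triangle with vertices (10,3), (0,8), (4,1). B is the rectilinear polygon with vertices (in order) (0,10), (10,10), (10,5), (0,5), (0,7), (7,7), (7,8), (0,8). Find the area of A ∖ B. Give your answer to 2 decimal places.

19.29

|A| = 25, |A∩B| = 5.7143.
|A ∖ B| = |A| − |A∩B| = 25 − 5.7143 = 19.29.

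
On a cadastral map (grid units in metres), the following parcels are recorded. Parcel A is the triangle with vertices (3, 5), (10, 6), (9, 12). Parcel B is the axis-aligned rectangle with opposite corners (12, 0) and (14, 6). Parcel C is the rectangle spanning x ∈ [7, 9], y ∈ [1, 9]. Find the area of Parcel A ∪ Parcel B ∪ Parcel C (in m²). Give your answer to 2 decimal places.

42.93

By inclusion–exclusion:
Individual areas: |Parcel A| = 21.5, |Parcel B| = 12, |Parcel C| = 16.
|Parcel A∩Parcel B| = 0.
|Parcel A∩Parcel C| = 6.5714.
|Parcel B∩Parcel C| = 0 (no overlap).
|Parcel A∩Parcel B∩Parcel C| = 0.
|Parcel A ∪ Parcel B ∪ Parcel C| = 49.5 − 6.5714 + 0 = 42.93.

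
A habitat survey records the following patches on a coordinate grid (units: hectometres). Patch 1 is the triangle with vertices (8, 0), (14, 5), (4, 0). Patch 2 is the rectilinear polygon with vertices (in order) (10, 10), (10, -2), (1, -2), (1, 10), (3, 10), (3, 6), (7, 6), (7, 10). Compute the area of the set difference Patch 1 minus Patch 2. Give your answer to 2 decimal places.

2.67

|Patch 1| = 10, |Patch 1∩Patch 2| = 7.3333.
|Patch 1 ∖ Patch 2| = |Patch 1| − |Patch 1∩Patch 2| = 10 − 7.3333 = 2.67.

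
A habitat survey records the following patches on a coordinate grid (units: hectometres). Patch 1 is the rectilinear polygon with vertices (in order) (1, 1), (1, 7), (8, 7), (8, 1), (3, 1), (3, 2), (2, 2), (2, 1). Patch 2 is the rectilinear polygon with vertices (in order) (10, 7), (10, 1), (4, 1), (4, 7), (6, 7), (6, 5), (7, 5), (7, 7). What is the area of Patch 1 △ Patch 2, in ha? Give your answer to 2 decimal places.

31.00

|Patch 1| = 41, |Patch 2| = 34, |Patch 1∩Patch 2| = 22.
|Patch 1 △ Patch 2| = |Patch 1| + |Patch 2| − 2·|Patch 1∩Patch 2| = 41 + 34 − 44 = 31.00.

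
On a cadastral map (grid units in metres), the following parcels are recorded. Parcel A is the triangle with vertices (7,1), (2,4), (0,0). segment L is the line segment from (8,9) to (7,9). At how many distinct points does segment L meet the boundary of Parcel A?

0

The segment lies entirely outside Parcel A and never meets its boundary.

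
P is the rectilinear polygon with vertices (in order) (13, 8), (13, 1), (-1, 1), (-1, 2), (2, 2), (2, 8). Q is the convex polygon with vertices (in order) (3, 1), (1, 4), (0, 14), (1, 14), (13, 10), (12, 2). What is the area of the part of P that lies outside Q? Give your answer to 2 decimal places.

|P| = 80, |P∩Q| = 67.
|P ∖ Q| = |P| − |P∩Q| = 80 − 67 = 13.00.

13.00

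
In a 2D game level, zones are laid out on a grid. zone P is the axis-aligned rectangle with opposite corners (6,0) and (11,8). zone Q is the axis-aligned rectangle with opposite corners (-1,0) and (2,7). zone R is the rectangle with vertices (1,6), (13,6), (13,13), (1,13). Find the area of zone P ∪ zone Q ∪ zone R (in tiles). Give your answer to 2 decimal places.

134.00

By inclusion–exclusion:
Individual areas: |zone P| = 40, |zone Q| = 21, |zone R| = 84.
|zone P∩zone Q| = 0 (no overlap).
|zone P∩zone R|: x∈[6,11], y∈[6,8] → 5·2 = 10.
|zone Q∩zone R|: x∈[1,2], y∈[6,7] → 1·1 = 1.
|zone P∩zone Q∩zone R| = 0.
|zone P ∪ zone Q ∪ zone R| = 145 − 11 + 0 = 134.00.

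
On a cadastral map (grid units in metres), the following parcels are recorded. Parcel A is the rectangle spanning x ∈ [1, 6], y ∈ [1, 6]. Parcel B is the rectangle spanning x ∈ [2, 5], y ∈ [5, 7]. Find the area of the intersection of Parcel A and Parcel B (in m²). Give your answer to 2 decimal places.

|Parcel A∩Parcel B|: x∈[2,5], y∈[5,6] → 3·1 = 3.

3.00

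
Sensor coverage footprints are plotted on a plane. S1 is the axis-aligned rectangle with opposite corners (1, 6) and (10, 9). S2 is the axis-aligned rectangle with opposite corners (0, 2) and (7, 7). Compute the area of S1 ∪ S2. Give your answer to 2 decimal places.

By inclusion–exclusion:
Individual areas: |S1| = 27, |S2| = 35.
|S1∩S2|: x∈[1,7], y∈[6,7] → 6·1 = 6.
|S1 ∪ S2| = 62 − 6 = 56.00.

56.00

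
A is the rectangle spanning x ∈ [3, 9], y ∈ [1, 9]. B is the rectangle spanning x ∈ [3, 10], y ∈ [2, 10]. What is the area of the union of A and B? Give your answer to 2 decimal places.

By inclusion–exclusion:
Individual areas: |A| = 48, |B| = 56.
|A∩B|: x∈[3,9], y∈[2,9] → 6·7 = 42.
|A ∪ B| = 104 − 42 = 62.00.

62.00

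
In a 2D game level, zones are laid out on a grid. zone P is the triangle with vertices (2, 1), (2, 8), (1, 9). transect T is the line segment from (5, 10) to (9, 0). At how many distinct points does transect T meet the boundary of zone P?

The segment lies entirely outside zone P and never meets its boundary.

0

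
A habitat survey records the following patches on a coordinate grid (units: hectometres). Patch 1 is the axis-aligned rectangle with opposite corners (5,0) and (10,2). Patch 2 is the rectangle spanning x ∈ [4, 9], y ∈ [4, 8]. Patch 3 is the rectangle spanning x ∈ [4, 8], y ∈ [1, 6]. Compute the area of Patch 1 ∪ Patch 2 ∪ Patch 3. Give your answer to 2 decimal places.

By inclusion–exclusion:
Individual areas: |Patch 1| = 10, |Patch 2| = 20, |Patch 3| = 20.
|Patch 1∩Patch 2| = 0 (no overlap).
|Patch 1∩Patch 3|: x∈[5,8], y∈[1,2] → 3·1 = 3.
|Patch 2∩Patch 3|: x∈[4,8], y∈[4,6] → 4·2 = 8.
|Patch 1∩Patch 2∩Patch 3| = 0.
|Patch 1 ∪ Patch 2 ∪ Patch 3| = 50 − 11 + 0 = 39.00.

39.00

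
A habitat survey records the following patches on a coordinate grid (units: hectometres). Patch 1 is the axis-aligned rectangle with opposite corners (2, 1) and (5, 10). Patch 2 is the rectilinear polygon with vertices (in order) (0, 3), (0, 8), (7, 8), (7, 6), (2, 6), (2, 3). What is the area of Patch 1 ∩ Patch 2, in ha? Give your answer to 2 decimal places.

6.00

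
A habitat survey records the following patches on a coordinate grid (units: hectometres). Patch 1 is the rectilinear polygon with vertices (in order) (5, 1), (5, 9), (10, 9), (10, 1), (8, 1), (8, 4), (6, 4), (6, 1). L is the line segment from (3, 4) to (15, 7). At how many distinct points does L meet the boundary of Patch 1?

2

The segment meets the boundary at (10,5.75), (5,4.5).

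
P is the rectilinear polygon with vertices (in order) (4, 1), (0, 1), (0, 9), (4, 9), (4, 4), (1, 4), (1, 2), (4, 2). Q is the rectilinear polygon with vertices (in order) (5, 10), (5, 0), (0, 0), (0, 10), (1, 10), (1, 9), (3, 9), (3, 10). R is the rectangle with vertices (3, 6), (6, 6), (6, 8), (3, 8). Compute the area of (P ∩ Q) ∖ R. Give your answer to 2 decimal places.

24.00

|P ∩ Q| = 26.
|(P ∩ Q) ∩ R| = 2.
|(P ∩ Q) ∖ R| = 26 − 2 = 24.00.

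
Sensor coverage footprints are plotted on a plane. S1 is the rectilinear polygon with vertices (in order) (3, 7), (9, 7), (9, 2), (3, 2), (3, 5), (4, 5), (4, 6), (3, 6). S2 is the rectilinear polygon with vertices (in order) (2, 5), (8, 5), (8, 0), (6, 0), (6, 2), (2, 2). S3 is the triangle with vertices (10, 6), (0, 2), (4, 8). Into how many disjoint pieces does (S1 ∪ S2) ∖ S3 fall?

(S1 ∪ S2) ∖ S3 splits into 3 disjoint pieces (area 0.6667, area 19.4, area 0.0833).

3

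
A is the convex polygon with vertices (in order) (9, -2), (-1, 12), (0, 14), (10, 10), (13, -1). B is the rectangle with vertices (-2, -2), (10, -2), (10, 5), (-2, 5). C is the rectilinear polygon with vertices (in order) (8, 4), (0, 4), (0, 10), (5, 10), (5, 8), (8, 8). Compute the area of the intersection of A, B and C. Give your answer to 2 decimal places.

The intersection is the polygon with vertices (8,5), (8,4), (4.714,4), (4,5).
By the shoelace formula its area is 3.64.

3.64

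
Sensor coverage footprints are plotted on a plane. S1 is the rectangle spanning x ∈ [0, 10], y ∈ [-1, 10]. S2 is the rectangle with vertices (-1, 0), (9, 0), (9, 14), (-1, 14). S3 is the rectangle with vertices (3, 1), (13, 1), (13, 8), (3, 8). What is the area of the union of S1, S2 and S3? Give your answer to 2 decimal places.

181.00

By inclusion–exclusion:
Individual areas: |S1| = 110, |S2| = 140, |S3| = 70.
|S1∩S2|: x∈[0,9], y∈[0,10] → 9·10 = 90.
|S1∩S3|: x∈[3,10], y∈[1,8] → 7·7 = 49.
|S2∩S3|: x∈[3,9], y∈[1,8] → 6·7 = 42.
|S1∩S2∩S3| = 42.
|S1 ∪ S2 ∪ S3| = 320 − 181 + 42 = 181.00.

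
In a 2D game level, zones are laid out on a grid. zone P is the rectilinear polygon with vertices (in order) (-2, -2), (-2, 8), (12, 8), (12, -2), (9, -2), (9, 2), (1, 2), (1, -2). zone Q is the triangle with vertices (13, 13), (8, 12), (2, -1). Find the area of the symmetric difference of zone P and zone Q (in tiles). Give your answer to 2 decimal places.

114.16

|zone P| = 108, |zone Q| = 29.5, |zone P∩zone Q| = 11.6703.
|zone P △ zone Q| = |zone P| + |zone Q| − 2·|zone P∩zone Q| = 108 + 29.5 − 23.3407 = 114.16.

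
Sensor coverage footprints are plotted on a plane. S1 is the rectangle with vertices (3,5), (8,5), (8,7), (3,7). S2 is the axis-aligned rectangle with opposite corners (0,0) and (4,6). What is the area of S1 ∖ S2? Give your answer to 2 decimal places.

9.00

|S1∩S2|: x∈[3,4], y∈[5,6] → 1·1 = 1.
|S1| = 10.
|S1 ∖ S2| = |S1| − |S1∩S2| = 10 − 1 = 9.00.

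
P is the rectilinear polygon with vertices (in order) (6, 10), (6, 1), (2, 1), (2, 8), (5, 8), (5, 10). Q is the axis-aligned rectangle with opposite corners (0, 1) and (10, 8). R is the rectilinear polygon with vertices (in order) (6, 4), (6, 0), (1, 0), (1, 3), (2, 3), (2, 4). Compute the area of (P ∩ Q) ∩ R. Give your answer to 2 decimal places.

12.00

The region (P ∩ Q) ∩ R is the polygon with vertices (2,1), (2,3), (2,4), (6,4), (6,1).
By the shoelace formula its area is 12.00.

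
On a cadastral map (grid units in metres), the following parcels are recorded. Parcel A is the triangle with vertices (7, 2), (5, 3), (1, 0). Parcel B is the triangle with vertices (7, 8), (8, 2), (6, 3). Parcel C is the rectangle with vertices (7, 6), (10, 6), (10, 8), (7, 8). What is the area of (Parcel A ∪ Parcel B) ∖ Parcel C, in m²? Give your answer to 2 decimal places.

10.17

|Parcel A ∪ Parcel B| = 10.5.
|(Parcel A ∪ Parcel B) ∩ Parcel C| = 0.3333.
|(Parcel A ∪ Parcel B) ∖ Parcel C| = 10.5 − 0.3333 = 10.17.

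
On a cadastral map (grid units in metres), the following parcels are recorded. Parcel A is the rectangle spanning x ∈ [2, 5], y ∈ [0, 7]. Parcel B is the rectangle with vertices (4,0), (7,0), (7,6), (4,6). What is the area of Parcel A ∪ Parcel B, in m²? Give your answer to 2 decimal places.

33.00

By inclusion–exclusion:
Individual areas: |Parcel A| = 21, |Parcel B| = 18.
|Parcel A∩Parcel B|: x∈[4,5], y∈[0,6] → 1·6 = 6.
|Parcel A ∪ Parcel B| = 39 − 6 = 33.00.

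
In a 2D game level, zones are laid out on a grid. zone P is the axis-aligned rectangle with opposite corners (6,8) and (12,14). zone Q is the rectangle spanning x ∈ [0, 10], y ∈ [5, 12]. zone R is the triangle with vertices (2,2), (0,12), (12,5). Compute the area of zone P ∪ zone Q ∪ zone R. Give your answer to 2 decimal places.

By inclusion–exclusion:
Individual areas: |zone P| = 36, |zone Q| = 70, |zone R| = 53.
|zone P∩zone Q|: x∈[6,10], y∈[8,12] → 4·4 = 16.
|zone P∩zone R| = 0.2143.
|zone Q∩zone R| = 35.9333.
|zone P∩zone Q∩zone R| = 0.2143.
|zone P ∪ zone Q ∪ zone R| = 159 − 52.1476 + 0.2143 = 107.07.

107.07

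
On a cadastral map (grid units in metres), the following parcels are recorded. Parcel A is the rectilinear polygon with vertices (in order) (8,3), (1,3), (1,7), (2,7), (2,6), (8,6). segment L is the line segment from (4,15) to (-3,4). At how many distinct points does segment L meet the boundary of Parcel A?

0

The segment lies entirely outside Parcel A and never meets its boundary.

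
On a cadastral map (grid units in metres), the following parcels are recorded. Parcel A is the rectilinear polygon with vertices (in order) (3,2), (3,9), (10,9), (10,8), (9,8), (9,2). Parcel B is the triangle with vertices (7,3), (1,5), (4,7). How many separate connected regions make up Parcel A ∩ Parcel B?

1

Parcel A ∩ Parcel B is a single connected region.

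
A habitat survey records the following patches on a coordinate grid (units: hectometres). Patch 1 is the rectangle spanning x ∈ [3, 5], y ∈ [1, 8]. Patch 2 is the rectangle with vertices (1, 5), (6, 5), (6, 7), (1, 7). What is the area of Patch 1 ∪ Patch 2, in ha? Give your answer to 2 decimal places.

20.00

By inclusion–exclusion:
Individual areas: |Patch 1| = 14, |Patch 2| = 10.
|Patch 1∩Patch 2|: x∈[3,5], y∈[5,7] → 2·2 = 4.
|Patch 1 ∪ Patch 2| = 24 − 4 = 20.00.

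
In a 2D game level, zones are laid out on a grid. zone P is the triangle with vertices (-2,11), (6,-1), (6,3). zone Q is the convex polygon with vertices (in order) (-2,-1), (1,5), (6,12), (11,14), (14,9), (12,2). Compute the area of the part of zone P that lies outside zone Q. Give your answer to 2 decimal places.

|zone P| = 16, |zone P∩zone Q| = 11.4058.
|zone P ∖ zone Q| = |zone P| − |zone P∩zone Q| = 16 − 11.4058 = 4.59.

4.59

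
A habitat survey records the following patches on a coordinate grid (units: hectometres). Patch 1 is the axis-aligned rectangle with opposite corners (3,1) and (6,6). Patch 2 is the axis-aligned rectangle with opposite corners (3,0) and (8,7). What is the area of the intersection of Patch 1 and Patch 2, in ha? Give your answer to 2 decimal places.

|Patch 1∩Patch 2|: x∈[3,6], y∈[1,6] → 3·5 = 15.

15.00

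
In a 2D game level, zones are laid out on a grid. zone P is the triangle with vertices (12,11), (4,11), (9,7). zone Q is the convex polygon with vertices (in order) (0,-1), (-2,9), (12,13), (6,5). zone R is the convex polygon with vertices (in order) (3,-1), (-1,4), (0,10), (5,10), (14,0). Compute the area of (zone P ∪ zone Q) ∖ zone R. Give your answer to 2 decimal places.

|zone P ∪ zone Q| = 85.5428.
|(zone P ∪ zone Q) ∩ zone R| = 50.7004.
|(zone P ∪ zone Q) ∖ zone R| = 85.5428 − 50.7004 = 34.84.

34.84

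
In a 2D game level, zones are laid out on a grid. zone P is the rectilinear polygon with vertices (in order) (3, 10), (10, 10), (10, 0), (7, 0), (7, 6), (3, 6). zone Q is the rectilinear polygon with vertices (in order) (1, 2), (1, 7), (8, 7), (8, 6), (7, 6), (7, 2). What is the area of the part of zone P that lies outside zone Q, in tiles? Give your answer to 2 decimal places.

41.00

|zone P| = 46, |zone P∩zone Q| = 5.
|zone P ∖ zone Q| = |zone P| − |zone P∩zone Q| = 46 − 5 = 41.00.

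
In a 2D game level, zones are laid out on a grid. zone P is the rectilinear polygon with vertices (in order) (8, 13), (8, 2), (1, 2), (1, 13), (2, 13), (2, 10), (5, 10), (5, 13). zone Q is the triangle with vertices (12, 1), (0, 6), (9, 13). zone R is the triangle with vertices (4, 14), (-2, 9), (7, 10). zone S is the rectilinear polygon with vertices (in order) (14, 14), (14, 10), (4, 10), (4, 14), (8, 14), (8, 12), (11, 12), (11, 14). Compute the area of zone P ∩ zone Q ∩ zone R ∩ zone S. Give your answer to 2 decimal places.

0.85

The intersection is the polygon with vertices (7,10), (5.143,10), (6.316,10.912).
By the shoelace formula its area is 0.85.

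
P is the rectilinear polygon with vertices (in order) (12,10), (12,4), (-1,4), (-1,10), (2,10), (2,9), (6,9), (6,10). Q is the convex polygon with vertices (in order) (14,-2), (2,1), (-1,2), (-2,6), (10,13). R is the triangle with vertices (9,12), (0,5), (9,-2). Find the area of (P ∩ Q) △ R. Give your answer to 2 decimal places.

52.29

|P ∩ Q| = 63.294.
|(P ∩ Q) ∩ R| = 37.
|(P ∩ Q) △ R| = 63.294 + 63 − 74 = 52.29.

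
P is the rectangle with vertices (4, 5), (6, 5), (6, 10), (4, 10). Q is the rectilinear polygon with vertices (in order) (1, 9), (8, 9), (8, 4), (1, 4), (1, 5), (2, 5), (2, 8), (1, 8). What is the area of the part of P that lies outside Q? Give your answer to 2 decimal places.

|P| = 10, |P∩Q| = 8.
|P ∖ Q| = |P| − |P∩Q| = 10 − 8 = 2.00.

2.00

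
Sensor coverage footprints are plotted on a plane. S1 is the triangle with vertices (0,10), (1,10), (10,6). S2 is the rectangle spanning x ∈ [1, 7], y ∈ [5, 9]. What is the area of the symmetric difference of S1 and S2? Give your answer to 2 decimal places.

|S1| = 2, |S2| = 24, |S1∩S2| = 0.925.
|S1 △ S2| = |S1| + |S2| − 2·|S1∩S2| = 2 + 24 − 1.85 = 24.15.

24.15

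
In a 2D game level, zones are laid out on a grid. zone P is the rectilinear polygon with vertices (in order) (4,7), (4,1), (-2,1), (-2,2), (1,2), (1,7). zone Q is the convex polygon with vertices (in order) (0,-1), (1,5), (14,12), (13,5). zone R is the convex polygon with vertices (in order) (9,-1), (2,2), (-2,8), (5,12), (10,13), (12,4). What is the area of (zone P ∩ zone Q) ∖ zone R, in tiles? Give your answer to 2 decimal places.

|zone P ∩ zone Q| = 15.0064.
|(zone P ∩ zone Q) ∩ zone R| = 11.5302.
|(zone P ∩ zone Q) ∖ zone R| = 15.0064 − 11.5302 = 3.48.

3.48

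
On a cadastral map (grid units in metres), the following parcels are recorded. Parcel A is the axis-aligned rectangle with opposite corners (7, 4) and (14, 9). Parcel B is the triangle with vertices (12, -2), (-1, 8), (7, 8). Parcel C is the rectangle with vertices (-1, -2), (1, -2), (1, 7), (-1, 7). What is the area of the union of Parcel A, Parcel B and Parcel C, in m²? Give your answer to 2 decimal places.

By inclusion–exclusion:
Individual areas: |Parcel A| = 35, |Parcel B| = 40, |Parcel C| = 18.
|Parcel A∩Parcel B| = 4.
|Parcel A∩Parcel C| = 0 (no overlap).
|Parcel B∩Parcel C| = 0.1885.
|Parcel A∩Parcel B∩Parcel C| = 0.
|Parcel A ∪ Parcel B ∪ Parcel C| = 93 − 4.1885 + 0 = 88.81.

88.81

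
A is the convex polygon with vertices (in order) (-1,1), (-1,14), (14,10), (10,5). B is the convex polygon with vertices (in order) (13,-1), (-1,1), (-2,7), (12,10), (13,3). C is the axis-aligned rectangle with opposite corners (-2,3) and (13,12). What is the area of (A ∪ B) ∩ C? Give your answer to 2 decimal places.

|A ∪ B| = 171.7284.
|(A ∪ B) ∩ C| = 121.14.

121.14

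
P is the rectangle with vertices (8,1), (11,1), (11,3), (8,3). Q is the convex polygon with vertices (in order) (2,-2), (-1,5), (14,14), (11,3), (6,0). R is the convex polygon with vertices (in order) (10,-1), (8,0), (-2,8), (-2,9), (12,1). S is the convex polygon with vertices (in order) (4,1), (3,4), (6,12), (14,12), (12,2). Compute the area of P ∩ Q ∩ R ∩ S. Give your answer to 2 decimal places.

1.69

The intersection is the polygon with vertices (9.78,2.268), (8.632,1.579), (8,1.5), (8,3), (8.5,3).
By the shoelace formula its area is 1.69.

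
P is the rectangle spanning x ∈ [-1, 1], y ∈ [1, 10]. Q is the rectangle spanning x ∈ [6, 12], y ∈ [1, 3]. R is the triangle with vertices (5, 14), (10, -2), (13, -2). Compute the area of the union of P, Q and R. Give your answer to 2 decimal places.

49.50

By inclusion–exclusion:
Individual areas: |P| = 18, |Q| = 12, |R| = 24.
|P∩Q| = 0 (no overlap).
|P∩R| = 0.
|Q∩R| = 4.5.
|P∩Q∩R| = 0.
|P ∪ Q ∪ R| = 54 − 4.5 + 0 = 49.50.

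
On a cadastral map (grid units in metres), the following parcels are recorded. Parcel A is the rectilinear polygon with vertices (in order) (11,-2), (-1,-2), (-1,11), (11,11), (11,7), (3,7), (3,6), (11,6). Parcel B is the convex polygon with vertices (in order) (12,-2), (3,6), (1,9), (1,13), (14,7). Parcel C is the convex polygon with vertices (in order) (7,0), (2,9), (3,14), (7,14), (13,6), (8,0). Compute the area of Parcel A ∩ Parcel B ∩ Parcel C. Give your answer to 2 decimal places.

49.82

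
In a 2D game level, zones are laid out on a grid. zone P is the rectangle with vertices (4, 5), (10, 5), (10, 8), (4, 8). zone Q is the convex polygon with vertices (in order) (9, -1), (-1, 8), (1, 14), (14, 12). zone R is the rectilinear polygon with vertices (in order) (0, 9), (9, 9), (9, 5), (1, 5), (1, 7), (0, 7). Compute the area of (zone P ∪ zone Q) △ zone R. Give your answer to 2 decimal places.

96.11

|zone P ∪ zone Q| = 128.5.
|(zone P ∪ zone Q) ∩ zone R| = 33.1944.
|(zone P ∪ zone Q) △ zone R| = 128.5 + 34 − 66.3889 = 96.11.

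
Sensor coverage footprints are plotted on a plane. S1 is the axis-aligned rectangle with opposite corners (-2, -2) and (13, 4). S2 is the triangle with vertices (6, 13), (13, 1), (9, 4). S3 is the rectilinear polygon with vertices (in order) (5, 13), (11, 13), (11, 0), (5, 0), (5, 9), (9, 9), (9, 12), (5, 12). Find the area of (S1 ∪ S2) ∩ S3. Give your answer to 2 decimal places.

32.20

|S1 ∪ S2| = 100.125.
|(S1 ∪ S2) ∩ S3| = 32.20.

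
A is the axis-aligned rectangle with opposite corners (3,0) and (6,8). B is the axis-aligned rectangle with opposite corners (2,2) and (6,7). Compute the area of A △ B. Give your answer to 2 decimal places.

|A∩B|: x∈[3,6], y∈[2,7] → 3·5 = 15.
|A △ B| = |A| + |B| − 2·|A∩B| = 24 + 20 − 30 = 14.00.

14.00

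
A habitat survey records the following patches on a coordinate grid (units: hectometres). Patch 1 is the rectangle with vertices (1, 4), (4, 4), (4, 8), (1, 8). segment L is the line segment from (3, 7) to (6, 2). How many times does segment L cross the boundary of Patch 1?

The segment meets the boundary at (4,5.333).

1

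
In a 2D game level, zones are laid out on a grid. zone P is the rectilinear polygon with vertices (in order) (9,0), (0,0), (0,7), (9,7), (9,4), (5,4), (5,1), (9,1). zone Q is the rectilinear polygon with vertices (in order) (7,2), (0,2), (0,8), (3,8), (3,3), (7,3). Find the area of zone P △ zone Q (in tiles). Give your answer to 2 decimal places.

39.00

|zone P| = 51, |zone Q| = 22, |zone P∩zone Q| = 17.
|zone P △ zone Q| = |zone P| + |zone Q| − 2·|zone P∩zone Q| = 51 + 22 − 34 = 39.00.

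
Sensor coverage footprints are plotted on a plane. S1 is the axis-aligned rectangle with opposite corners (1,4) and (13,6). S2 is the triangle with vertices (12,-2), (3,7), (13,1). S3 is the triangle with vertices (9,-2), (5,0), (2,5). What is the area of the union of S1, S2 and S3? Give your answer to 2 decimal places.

By inclusion–exclusion:
Individual areas: |S1| = 24, |S2| = 18, |S3| = 7.
|S1∩S2| = 2.6667.
|S1∩S3| = 0.2.
|S2∩S3| = 0.
|S1∩S2∩S3| = 0.
|S1 ∪ S2 ∪ S3| = 49 − 2.8667 + 0 = 46.13.

46.13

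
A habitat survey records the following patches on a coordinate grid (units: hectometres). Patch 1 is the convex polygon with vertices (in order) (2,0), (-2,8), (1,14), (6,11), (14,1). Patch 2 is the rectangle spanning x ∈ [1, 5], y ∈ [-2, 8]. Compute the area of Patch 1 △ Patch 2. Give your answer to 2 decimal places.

|Patch 1| = 121.5, |Patch 2| = 40, |Patch 1∩Patch 2| = 30.625.
|Patch 1 △ Patch 2| = |Patch 1| + |Patch 2| − 2·|Patch 1∩Patch 2| = 121.5 + 40 − 61.25 = 100.25.

100.25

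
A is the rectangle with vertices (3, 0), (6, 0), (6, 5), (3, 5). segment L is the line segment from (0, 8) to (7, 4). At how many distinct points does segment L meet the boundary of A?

The segment meets the boundary at (6,4.571), (5.25,5).

2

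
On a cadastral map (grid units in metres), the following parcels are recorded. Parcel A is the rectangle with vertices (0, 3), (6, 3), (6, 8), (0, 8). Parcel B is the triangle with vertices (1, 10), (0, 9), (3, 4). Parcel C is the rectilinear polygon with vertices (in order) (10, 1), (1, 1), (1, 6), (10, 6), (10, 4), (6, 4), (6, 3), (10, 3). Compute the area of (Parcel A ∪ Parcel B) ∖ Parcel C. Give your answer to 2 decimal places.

16.87

|Parcel A ∪ Parcel B| = 31.8667.
|(Parcel A ∪ Parcel B) ∩ Parcel C| = 15.
|(Parcel A ∪ Parcel B) ∖ Parcel C| = 31.8667 − 15 = 16.87.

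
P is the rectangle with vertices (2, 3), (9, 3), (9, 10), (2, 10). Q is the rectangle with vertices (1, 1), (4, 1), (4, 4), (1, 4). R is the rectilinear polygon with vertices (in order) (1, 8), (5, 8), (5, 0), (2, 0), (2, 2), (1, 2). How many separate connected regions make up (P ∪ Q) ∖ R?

2

(P ∪ Q) ∖ R splits into 2 disjoint pieces (area 34, area 1).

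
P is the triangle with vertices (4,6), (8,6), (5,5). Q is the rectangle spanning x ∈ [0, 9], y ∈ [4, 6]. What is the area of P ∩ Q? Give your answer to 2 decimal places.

The intersection is the polygon with vertices (8,6), (5,5), (4,6).
By the shoelace formula its area is 2.00.

2.00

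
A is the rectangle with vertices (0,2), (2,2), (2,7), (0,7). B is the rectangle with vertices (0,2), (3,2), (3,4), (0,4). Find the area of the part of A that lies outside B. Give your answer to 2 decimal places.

6.00

|A∩B|: x∈[0,2], y∈[2,4] → 2·2 = 4.
|A| = 10.
|A ∖ B| = |A| − |A∩B| = 10 − 4 = 6.00.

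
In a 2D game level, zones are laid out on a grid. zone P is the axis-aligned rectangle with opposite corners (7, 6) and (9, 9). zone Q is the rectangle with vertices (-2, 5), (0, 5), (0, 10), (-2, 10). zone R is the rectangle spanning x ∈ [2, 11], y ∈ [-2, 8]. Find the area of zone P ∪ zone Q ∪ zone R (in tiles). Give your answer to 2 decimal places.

By inclusion–exclusion:
Individual areas: |zone P| = 6, |zone Q| = 10, |zone R| = 90.
|zone P∩zone Q| = 0 (no overlap).
|zone P∩zone R|: x∈[7,9], y∈[6,8] → 2·2 = 4.
|zone Q∩zone R| = 0 (no overlap).
|zone P∩zone Q∩zone R| = 0.
|zone P ∪ zone Q ∪ zone R| = 106 − 4 + 0 = 102.00.

102.00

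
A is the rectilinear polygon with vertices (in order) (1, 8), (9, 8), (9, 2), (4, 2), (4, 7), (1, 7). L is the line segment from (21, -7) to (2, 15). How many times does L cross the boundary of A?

The segment meets the boundary at (8.045,8), (9,6.895).

2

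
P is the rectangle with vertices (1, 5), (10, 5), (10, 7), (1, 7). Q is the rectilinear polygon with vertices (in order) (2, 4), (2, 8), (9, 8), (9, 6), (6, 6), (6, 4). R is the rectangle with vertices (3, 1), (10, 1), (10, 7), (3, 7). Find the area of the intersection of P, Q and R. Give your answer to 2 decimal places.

The intersection is the polygon with vertices (9,6), (6,6), (6,5), (3,5), (3,7), (9,7).
By the shoelace formula its area is 9.00.

9.00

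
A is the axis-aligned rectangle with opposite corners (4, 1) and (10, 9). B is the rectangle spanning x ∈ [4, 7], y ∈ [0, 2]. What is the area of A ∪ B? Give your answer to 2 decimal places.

By inclusion–exclusion:
Individual areas: |A| = 48, |B| = 6.
|A∩B|: x∈[4,7], y∈[1,2] → 3·1 = 3.
|A ∪ B| = 54 − 3 = 51.00.

51.00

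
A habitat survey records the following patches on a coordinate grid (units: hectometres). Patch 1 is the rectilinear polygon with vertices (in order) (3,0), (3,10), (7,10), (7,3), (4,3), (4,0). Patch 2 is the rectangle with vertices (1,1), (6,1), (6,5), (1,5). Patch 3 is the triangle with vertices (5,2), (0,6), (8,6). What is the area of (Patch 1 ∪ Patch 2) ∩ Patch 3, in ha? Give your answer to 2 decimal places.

The region (Patch 1 ∪ Patch 2) ∩ Patch 3 is the polygon with vertices (3,5), (3,6), (7,6), (7,4.667), (5,2), (1.25,5).
By the shoelace formula its area is 12.96.

12.96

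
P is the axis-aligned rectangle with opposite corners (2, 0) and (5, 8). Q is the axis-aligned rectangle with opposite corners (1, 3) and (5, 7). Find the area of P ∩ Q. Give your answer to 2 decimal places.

|P∩Q|: x∈[2,5], y∈[3,7] → 3·4 = 12.

12.00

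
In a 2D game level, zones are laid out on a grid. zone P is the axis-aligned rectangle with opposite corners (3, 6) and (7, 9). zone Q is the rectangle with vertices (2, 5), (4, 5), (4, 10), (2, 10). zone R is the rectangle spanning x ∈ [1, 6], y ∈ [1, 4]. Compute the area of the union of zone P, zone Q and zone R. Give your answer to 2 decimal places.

By inclusion–exclusion:
Individual areas: |zone P| = 12, |zone Q| = 10, |zone R| = 15.
|zone P∩zone Q|: x∈[3,4], y∈[6,9] → 1·3 = 3.
|zone P∩zone R| = 0 (no overlap).
|zone Q∩zone R| = 0 (no overlap).
|zone P∩zone Q∩zone R| = 0.
|zone P ∪ zone Q ∪ zone R| = 37 − 3 + 0 = 34.00.

34.00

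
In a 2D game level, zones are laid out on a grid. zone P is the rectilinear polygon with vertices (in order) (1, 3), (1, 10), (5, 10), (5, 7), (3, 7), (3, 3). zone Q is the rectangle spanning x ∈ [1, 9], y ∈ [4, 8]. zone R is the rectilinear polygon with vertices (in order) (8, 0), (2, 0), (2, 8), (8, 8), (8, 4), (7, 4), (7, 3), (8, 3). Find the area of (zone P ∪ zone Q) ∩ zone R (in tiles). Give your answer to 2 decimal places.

25.00

The region (zone P ∪ zone Q) ∩ zone R is the polygon with vertices (8,8), (8,4), (7,4), (3,4), (3,3), (2,3), (2,8), (5,8).
By the shoelace formula its area is 25.00.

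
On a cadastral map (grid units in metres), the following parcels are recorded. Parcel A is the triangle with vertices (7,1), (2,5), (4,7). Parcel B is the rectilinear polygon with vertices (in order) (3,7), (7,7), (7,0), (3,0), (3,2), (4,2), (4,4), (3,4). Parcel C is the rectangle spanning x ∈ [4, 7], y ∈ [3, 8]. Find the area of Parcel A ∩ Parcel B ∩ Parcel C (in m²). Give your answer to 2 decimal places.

3.90

The intersection is the polygon with vertices (4,4), (4,7), (6,3), (4.5,3), (4,3.4).
By the shoelace formula its area is 3.90.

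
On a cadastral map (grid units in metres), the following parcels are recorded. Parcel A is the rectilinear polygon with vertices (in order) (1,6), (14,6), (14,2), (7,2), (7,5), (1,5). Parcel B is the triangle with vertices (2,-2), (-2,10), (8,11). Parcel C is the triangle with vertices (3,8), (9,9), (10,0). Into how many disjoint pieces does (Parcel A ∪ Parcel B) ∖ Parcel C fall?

3

(Parcel A ∪ Parcel B) ∖ Parcel C splits into 3 disjoint pieces (area 17.7778, area 0.8929, area 55.9882).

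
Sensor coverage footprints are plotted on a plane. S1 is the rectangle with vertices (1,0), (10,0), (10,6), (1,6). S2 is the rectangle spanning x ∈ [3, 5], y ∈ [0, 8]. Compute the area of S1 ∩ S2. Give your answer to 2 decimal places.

|S1∩S2|: x∈[3,5], y∈[0,6] → 2·6 = 12.

12.00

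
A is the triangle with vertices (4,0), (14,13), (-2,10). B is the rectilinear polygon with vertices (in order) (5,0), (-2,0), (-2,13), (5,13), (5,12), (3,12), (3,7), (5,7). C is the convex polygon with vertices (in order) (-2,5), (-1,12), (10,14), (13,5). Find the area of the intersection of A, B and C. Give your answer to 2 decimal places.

23.45

The intersection is the polygon with vertices (-1.423,9.039), (-1.266,10.138), (3,10.938), (3,7), (5,7), (5,5), (1,5).
By the shoelace formula its area is 23.45.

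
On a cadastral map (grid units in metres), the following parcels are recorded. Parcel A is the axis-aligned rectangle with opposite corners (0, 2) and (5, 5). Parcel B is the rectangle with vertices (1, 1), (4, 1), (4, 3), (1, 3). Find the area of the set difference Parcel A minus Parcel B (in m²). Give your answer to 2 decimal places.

12.00

|Parcel A∩Parcel B|: x∈[1,4], y∈[2,3] → 3·1 = 3.
|Parcel A| = 15.
|Parcel A ∖ Parcel B| = |Parcel A| − |Parcel A∩Parcel B| = 15 − 3 = 12.00.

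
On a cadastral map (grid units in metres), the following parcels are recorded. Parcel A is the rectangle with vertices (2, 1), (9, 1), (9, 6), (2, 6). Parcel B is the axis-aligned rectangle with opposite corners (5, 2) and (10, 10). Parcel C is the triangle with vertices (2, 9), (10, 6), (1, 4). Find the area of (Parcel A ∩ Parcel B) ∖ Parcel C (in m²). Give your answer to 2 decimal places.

13.33

|Parcel A ∩ Parcel B| = 16.
|(Parcel A ∩ Parcel B) ∩ Parcel C| = 2.6667.
|(Parcel A ∩ Parcel B) ∖ Parcel C| = 16 − 2.6667 = 13.33.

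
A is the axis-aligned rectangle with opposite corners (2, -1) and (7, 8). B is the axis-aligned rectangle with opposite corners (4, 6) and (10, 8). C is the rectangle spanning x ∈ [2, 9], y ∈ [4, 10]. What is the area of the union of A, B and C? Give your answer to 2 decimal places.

By inclusion–exclusion:
Individual areas: |A| = 45, |B| = 12, |C| = 42.
|A∩B|: x∈[4,7], y∈[6,8] → 3·2 = 6.
|A∩C|: x∈[2,7], y∈[4,8] → 5·4 = 20.
|B∩C|: x∈[4,9], y∈[6,8] → 5·2 = 10.
|A∩B∩C| = 6.
|A ∪ B ∪ C| = 99 − 36 + 6 = 69.00.

69.00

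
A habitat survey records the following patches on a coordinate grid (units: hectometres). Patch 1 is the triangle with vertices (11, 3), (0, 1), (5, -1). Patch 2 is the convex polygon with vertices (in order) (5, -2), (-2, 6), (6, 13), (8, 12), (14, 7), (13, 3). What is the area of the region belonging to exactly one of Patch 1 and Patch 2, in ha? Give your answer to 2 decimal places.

|Patch 1| = 16, |Patch 2| = 135, |Patch 1∩Patch 2| = 13.822.
|Patch 1 △ Patch 2| = |Patch 1| + |Patch 2| − 2·|Patch 1∩Patch 2| = 16 + 135 − 27.644 = 123.36.

123.36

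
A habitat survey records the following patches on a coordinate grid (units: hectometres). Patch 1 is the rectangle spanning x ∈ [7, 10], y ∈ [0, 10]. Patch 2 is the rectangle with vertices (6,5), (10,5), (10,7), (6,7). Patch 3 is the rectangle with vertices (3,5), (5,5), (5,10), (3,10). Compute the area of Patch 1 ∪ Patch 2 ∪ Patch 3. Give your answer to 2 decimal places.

42.00

By inclusion–exclusion:
Individual areas: |Patch 1| = 30, |Patch 2| = 8, |Patch 3| = 10.
|Patch 1∩Patch 2|: x∈[7,10], y∈[5,7] → 3·2 = 6.
|Patch 1∩Patch 3| = 0 (no overlap).
|Patch 2∩Patch 3| = 0 (no overlap).
|Patch 1∩Patch 2∩Patch 3| = 0.
|Patch 1 ∪ Patch 2 ∪ Patch 3| = 48 − 6 + 0 = 42.00.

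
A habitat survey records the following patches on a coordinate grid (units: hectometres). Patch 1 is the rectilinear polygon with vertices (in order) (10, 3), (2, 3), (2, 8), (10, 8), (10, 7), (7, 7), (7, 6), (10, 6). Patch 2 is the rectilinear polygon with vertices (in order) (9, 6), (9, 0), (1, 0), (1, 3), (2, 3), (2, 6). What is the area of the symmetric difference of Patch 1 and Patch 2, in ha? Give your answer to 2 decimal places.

|Patch 1| = 37, |Patch 2| = 45, |Patch 1∩Patch 2| = 21.
|Patch 1 △ Patch 2| = |Patch 1| + |Patch 2| − 2·|Patch 1∩Patch 2| = 37 + 45 − 42 = 40.00.

40.00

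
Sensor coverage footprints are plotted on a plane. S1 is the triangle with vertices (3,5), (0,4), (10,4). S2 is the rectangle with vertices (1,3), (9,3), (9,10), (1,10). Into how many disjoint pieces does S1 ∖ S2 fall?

2

S1 ∖ S2 splits into 2 disjoint pieces (area 0.1667, area 0.0714).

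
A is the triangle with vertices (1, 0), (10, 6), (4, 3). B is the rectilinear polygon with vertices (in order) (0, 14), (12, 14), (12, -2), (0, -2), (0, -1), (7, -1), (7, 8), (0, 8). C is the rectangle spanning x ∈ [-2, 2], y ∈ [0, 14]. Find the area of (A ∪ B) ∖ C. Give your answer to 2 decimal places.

120.58

|A ∪ B| = 132.75.
|(A ∪ B) ∩ C| = 12.1667.
|(A ∪ B) ∖ C| = 132.75 − 12.1667 = 120.58.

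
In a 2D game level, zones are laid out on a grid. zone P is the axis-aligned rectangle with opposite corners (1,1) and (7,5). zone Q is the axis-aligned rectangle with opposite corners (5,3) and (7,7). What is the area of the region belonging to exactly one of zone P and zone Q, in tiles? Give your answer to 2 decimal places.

|zone P∩zone Q|: x∈[5,7], y∈[3,5] → 2·2 = 4.
|zone P △ zone Q| = |zone P| + |zone Q| − 2·|zone P∩zone Q| = 24 + 8 − 8 = 24.00.

24.00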